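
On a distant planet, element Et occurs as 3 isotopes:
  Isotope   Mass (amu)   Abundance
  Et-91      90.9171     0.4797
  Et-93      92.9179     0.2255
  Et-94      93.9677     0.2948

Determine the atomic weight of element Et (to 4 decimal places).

The abundance-weighted mean is 0.4797 × 90.9171 + 0.2255 × 92.9179 + 0.2948 × 93.9677
= 43.61293 + 20.95299 + 27.70168 = 92.26760 amu

92.2676 amu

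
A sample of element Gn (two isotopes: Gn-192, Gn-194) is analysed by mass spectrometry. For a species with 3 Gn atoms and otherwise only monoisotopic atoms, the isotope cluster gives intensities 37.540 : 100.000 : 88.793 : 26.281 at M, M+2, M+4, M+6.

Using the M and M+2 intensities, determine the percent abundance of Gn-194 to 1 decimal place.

47.0%

Let p = fractional abundance of Gn-192. I(M+2)/I(M) = [C(3,1)·p^2·(1−p)] / p^3 = 3·(1−p)/p = 100.000/37.540 = 2.6638
(1−p)/p = 2.6638/3 = 0.8879  ⇒  p = 1/(1 + 0.8879) = 0.5297
Gn-192: 53.0%, Gn-194: 47.0%.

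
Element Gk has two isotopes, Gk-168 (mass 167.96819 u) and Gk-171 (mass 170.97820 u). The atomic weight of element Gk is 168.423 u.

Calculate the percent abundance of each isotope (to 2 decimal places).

Gk-168: 84.89%, Gk-171: 15.11%

With x = fraction of Gk-168 (so Gk-171 is 1 − x):
167.96819·x + 170.97820·(1 − x) = 168.423
(167.96819 − 170.97820)·x = 168.423 − 170.97820
x = -2.55520 / -3.01001 = 0.84890 → 84.89% Gk-168, 15.11% Gk-171.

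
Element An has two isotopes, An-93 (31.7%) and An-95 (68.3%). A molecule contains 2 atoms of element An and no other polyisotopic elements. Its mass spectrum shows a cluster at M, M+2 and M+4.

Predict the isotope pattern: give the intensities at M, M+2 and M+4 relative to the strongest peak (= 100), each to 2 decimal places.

21.54 : 92.83 : 100.00

Expanding (0.317 + 0.683)^2:
P(M) = 0.317^2 = 0.100489
P(M+2) = 2 × 0.317^1 × 0.683^1 = 0.433022
P(M+4) = 0.683^2 = 0.466489
The M+4 peak is largest (0.466489); scaling to 100 gives 21.54 : 92.83 : 100.00.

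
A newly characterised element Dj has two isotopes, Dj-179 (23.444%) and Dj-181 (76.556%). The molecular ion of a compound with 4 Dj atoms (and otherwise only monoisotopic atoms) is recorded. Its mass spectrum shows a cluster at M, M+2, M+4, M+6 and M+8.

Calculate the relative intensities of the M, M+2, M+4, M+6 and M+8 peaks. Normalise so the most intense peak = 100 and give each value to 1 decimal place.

0.7 : 9.4 : 45.9 : 100.0 : 81.6

Each Dj atom is independently Dj-179 (p = 0.23444) or Dj-181 (q = 0.76556); the cluster is the binomial expansion (p + q)^4.
P(M) = 0.23444^4 = 0.003021
P(M+2) = 4 × 0.23444^3 × 0.76556^1 = 0.039458
P(M+4) = 6 × 0.23444^2 × 0.76556^2 = 0.193274
P(M+6) = 4 × 0.23444^1 × 0.76556^3 = 0.420755
P(M+8) = 0.76556^4 = 0.343492
The M+6 peak is largest (0.420755); scaling to 100 gives 0.7 : 9.4 : 45.9 : 100.0 : 81.6.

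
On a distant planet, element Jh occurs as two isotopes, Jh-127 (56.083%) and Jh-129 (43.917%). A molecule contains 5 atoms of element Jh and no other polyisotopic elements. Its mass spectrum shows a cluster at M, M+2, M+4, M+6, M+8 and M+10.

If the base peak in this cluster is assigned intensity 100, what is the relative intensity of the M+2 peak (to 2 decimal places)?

Term probabilities: M 0.0555, M+2 0.2172, M+4 0.3402, M+6 0.2664, M+8 0.1043, M+10 0.0163. Base peak = M+4.
P(M+4) = C(5,2) × 0.56083^3 × 0.43917^2 = 10 × 0.17639802 × 0.19287029 = 0.340219 (base)
P(M+2) = C(5,1) × 0.56083^4 × 0.43917^1 = 5 × 0.0989293 × 0.43917 = 0.217234
Relative intensity = 0.217234 / 0.340219 × 100 = 63.85

63.85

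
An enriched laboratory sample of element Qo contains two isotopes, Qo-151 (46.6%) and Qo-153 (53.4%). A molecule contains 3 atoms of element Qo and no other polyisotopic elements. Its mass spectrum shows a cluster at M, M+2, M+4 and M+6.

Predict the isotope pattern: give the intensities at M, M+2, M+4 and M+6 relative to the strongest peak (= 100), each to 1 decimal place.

25.4 : 87.3 : 100.0 : 38.2

The 3 Qo atoms are independent, so intensities follow the terms of (0.466 + 0.534)^3.
P(M) = 0.466^3 = 0.101195
P(M+2) = 3 × 0.466^2 × 0.534^1 = 0.347884
P(M+4) = 3 × 0.466^1 × 0.534^2 = 0.398648
P(M+6) = 0.534^3 = 0.152273
The M+4 peak is largest (0.398648); scaling to 100 gives 25.4 : 87.3 : 100.0 : 38.2.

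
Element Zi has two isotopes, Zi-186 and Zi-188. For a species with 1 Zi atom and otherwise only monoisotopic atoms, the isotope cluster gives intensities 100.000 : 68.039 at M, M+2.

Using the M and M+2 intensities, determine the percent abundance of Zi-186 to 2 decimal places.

59.51%

If p is the fraction of Zi that is Zi-186, then I(M+2)/I(M) = [C(1,1)·p^0·(1−p)] / p^1 = 1·(1−p)/p = 68.039/100.000 = 0.6804
(1−p)/p = 0.6804/1 = 0.6804  ⇒  p = 1/(1 + 0.6804) = 0.5951
Zi-186: 59.51%, Zi-188: 40.49%.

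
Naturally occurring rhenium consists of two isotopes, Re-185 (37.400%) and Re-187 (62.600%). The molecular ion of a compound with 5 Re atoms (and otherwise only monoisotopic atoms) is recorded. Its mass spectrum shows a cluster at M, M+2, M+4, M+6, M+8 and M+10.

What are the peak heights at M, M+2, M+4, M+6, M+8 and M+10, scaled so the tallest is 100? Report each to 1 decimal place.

2.1 : 17.8 : 59.7 : 100.0 : 83.7 : 28.0

Expanding (0.37400 + 0.62600)^5:
P(M) = 0.37400^5 = 0.007317
P(M+2) = 5 × 0.37400^4 × 0.62600^1 = 0.061239
P(M+4) = 10 × 0.37400^3 × 0.62600^2 = 0.205005
P(M+6) = 10 × 0.37400^2 × 0.62600^3 = 0.343136
P(M+8) = 5 × 0.37400^1 × 0.62600^4 = 0.287170
P(M+10) = 0.62600^5 = 0.096133
The M+6 peak is largest (0.343136); scaling to 100 gives 2.1 : 17.8 : 59.7 : 100.0 : 83.7 : 28.0.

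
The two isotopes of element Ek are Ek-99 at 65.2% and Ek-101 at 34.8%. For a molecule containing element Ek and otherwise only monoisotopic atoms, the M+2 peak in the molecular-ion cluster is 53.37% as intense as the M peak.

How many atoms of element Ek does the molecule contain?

For n independent Ek atoms, I(M+2)/I(M) = n · (abundance Ek-101) / (abundance Ek-99) = n · 0.348/0.652.
n = 0.5337 × 0.652/0.348 = 1.00 ≈ 1

1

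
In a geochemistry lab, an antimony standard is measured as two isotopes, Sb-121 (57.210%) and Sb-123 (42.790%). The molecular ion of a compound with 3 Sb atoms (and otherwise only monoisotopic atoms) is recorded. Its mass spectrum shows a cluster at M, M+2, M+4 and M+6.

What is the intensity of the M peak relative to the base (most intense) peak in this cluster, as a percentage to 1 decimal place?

Term probabilities: M 0.1872, M+2 0.4202, M+4 0.3143, M+6 0.0783. Base peak = M+2.
P(M+2) = C(3,1) × 0.57210^2 × 0.42790^1 = 3 × 0.32729841 × 0.4279 = 0.420153 (base)
P(M) = C(3,0) × 0.57210^3 × 0.42790^0 = 1 × 0.18724742 × 1.0000 = 0.187247
Relative intensity = 0.187247 / 0.420153 × 100 = 44.6

44.6%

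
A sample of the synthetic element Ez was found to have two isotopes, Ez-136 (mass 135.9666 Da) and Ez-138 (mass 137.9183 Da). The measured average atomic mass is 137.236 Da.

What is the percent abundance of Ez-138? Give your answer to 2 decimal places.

65.04%

Let x be the fractional abundance of Ez-136; then Ez-138 has abundance 1 − x.
135.9666·x + 137.9183·(1 − x) = 137.236
(135.9666 − 137.9183)·x = 137.236 − 137.9183
x = -0.6823 / -1.9517 = 0.34959 → 34.96% Ez-136, 65.04% Ez-138.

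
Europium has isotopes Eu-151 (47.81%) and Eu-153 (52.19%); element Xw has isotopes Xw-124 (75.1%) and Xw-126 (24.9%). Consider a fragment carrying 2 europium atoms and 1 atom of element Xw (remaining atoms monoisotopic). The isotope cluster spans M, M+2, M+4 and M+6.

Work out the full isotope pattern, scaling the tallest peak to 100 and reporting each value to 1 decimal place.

Europium pattern (n=2): 0.22857961 : 0.49904078 : 0.27237961
Element Xw pattern (n=1): 0.7510 : 0.2490
Convolve the two distributions (both contribute in 2-u steps):
  M: 0.22857961×0.7510 = 0.171663
  M+2: 0.22857961×0.2490 + 0.49904078×0.7510 = 0.431696
  M+4: 0.49904078×0.2490 + 0.27237961×0.7510 = 0.328818
  M+6: 0.27237961×0.2490 = 0.067823
Scale to base peak (0.431696) = 100: 39.8 : 100.0 : 76.2 : 15.7

39.8 : 100.0 : 76.2 : 15.7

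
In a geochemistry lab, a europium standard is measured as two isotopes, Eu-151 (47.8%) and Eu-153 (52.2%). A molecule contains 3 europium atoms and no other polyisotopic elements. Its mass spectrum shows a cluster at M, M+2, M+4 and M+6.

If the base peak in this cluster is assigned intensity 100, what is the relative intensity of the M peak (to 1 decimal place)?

Term probabilities: M 0.1092, M+2 0.3578, M+4 0.3907, M+6 0.1422. Base peak = M+4.
P(M+4) = C(3,2) × 0.478^1 × 0.522^2 = 3 × 0.4780 × 0.272484 = 0.390742 (base)
P(M) = C(3,0) × 0.478^3 × 0.522^0 = 1 × 0.10921535 × 1.0000 = 0.109215
Relative intensity = 0.109215 / 0.390742 × 100 = 28.0

28.0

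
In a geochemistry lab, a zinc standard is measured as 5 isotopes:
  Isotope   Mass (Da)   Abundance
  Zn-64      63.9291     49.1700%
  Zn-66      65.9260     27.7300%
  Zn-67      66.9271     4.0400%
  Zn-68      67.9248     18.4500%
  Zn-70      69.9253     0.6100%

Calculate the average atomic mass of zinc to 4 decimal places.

Ar = Σ fᵢ·mᵢ = 0.491700 × 63.9291 + 0.277300 × 65.9260 + 0.040400 × 66.9271 + 0.184500 × 67.9248 + 0.006100 × 69.9253
= 31.43394 + 18.28128 + 2.70385 + 12.53213 + 0.42654 = 65.37774 Da

65.3777 Da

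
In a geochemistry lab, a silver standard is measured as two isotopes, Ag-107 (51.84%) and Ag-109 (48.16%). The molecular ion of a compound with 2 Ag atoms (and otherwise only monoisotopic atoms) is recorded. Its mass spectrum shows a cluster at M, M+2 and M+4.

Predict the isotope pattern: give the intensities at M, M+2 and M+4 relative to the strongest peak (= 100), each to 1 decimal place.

The 2 Ag atoms are independent, so intensities follow the terms of (0.5184 + 0.4816)^2.
P(M) = 0.5184^2 = 0.268739
P(M+2) = 2 × 0.5184^1 × 0.4816^1 = 0.499323
P(M+4) = 0.4816^2 = 0.231939
The M+2 peak is largest (0.499323); scaling to 100 gives 53.8 : 100.0 : 46.5.

53.8 : 100.0 : 46.5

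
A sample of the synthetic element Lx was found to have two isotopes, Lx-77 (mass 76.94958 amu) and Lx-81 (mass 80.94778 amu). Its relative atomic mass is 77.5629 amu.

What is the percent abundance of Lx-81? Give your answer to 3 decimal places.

Let x be the fractional abundance of Lx-77; then Lx-81 has abundance 1 − x.
76.94958·x + 80.94778·(1 − x) = 77.5629
(76.94958 − 80.94778)·x = 77.5629 − 80.94778
x = -3.38488 / -3.99820 = 0.84660 → 84.660% Lx-77, 15.340% Lx-81.

15.340%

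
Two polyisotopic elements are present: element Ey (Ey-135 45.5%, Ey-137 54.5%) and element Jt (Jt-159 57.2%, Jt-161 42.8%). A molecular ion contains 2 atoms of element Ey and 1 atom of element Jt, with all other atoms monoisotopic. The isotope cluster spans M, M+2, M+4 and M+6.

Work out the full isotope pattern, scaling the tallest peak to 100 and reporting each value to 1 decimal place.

31.0 : 97.4 : 100.0 : 33.3

Element Ey pattern (n=2): 0.207025 : 0.49595 : 0.297025
Element Jt pattern (n=1): 0.5720 : 0.4280
Convolve the two distributions (both contribute in 2-u steps):
  M: 0.207025×0.5720 = 0.118418
  M+2: 0.207025×0.4280 + 0.49595×0.5720 = 0.372290
  M+4: 0.49595×0.4280 + 0.297025×0.5720 = 0.382165
  M+6: 0.297025×0.4280 = 0.127127
Scale to base peak (0.382165) = 100: 31.0 : 97.4 : 100.0 : 33.3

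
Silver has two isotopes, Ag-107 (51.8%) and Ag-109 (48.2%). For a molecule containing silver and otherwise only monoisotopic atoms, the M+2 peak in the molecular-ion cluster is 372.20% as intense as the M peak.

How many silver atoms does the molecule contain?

For n independent Ag atoms, I(M+2)/I(M) = n · (abundance Ag-109) / (abundance Ag-107) = n · 0.482/0.518.
n = 3.7220 × 0.518/0.482 = 4.00 ≈ 4

4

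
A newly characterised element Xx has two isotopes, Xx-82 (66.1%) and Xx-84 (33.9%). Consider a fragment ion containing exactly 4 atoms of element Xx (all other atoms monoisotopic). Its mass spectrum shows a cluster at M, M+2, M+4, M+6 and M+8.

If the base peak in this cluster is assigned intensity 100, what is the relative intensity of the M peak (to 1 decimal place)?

48.7

Term probabilities: M 0.1909, M+2 0.3916, M+4 0.3013, M+6 0.1030, M+8 0.0132. Base peak = M+2.
P(M+2) = C(4,1) × 0.661^3 × 0.339^1 = 4 × 0.28880478 × 0.3390 = 0.391619 (base)
P(M) = C(4,0) × 0.661^4 × 0.339^0 = 1 × 0.19089996 × 1.0000 = 0.190900
Relative intensity = 0.190900 / 0.391619 × 100 = 48.7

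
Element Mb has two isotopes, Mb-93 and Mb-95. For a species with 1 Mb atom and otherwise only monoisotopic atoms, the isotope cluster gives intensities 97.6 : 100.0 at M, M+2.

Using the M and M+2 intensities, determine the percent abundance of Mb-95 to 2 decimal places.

50.61%

Write p for the Mb-93 fraction. I(M+2)/I(M) = [C(1,1)·p^0·(1−p)] / p^1 = 1·(1−p)/p = 100.0/97.6 = 1.0246
(1−p)/p = 1.0246/1 = 1.0246  ⇒  p = 1/(1 + 1.0246) = 0.4939
Mb-93: 49.39%, Mb-95: 50.61%.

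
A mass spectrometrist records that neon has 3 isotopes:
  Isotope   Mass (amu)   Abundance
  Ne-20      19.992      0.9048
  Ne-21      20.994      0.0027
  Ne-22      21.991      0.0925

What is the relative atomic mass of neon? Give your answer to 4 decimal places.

Ar = Σ fᵢ·mᵢ = 0.9048 × 19.992 + 0.0027 × 20.994 + 0.0925 × 21.991
= 18.08876 + 0.05668 + 2.03417 = 20.17961 amu

20.1796 amu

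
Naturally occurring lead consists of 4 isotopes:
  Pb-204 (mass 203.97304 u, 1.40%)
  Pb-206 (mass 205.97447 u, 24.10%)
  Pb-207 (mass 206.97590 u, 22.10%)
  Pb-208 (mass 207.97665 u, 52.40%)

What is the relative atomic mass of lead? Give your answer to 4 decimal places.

207.2169 u

The abundance-weighted mean is 0.0140 × 203.97304 + 0.2410 × 205.97447 + 0.2210 × 206.97590 + 0.5240 × 207.97665
= 2.855623 + 49.639847 + 45.741674 + 108.979765 = 207.216909 u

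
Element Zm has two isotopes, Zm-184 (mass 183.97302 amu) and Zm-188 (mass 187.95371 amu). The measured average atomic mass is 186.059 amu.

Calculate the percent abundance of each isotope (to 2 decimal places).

Writing the weighted mean with unknown fraction x of Zm-184:
183.97302·x + 187.95371·(1 − x) = 186.059
(183.97302 − 187.95371)·x = 186.059 − 187.95371
x = -1.89471 / -3.98069 = 0.47598 → 47.60% Zm-184, 52.40% Zm-188.

Zm-184: 47.60%, Zm-188: 52.40%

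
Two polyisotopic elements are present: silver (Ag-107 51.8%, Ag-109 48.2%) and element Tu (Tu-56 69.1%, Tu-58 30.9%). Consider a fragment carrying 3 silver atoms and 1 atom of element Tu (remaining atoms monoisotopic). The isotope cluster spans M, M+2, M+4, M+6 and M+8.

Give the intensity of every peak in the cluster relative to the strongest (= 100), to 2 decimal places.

Silver pattern (n=3): 0.13899183 : 0.3879965 : 0.3610315 : 0.11198017
Element Tu pattern (n=1): 0.6910 : 0.3090
Convolve the two distributions (both contribute in 2-u steps):
  M: 0.13899183×0.6910 = 0.096043
  M+2: 0.13899183×0.3090 + 0.3879965×0.6910 = 0.311054
  M+4: 0.3879965×0.3090 + 0.3610315×0.6910 = 0.369364
  M+6: 0.3610315×0.3090 + 0.11198017×0.6910 = 0.188937
  M+8: 0.11198017×0.3090 = 0.034602
Scale to base peak (0.369364) = 100: 26.00 : 84.21 : 100.00 : 51.15 : 9.37

26.00 : 84.21 : 100.00 : 51.15 : 9.37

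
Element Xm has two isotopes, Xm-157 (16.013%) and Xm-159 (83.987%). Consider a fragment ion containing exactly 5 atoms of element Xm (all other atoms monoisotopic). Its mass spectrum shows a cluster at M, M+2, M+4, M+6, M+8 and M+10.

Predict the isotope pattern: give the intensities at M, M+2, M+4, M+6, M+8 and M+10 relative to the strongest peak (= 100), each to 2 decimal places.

Expanding (0.16013 + 0.83987)^5:
P(M) = 0.16013^5 = 0.000105
P(M+2) = 5 × 0.16013^4 × 0.83987^1 = 0.002761
P(M+4) = 10 × 0.16013^3 × 0.83987^2 = 0.028963
P(M+6) = 10 × 0.16013^2 × 0.83987^3 = 0.151908
P(M+8) = 5 × 0.16013^1 × 0.83987^4 = 0.398374
P(M+10) = 0.83987^5 = 0.417888
The M+10 peak is largest (0.417888); scaling to 100 gives 0.03 : 0.66 : 6.93 : 36.35 : 95.33 : 100.00.

0.03 : 0.66 : 6.93 : 36.35 : 95.33 : 100.00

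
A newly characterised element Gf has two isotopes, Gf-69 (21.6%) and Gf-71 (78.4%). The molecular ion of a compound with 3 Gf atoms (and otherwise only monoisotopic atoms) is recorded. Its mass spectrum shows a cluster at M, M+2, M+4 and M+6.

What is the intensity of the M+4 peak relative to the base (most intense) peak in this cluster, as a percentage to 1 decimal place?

82.7%

(0.216 + 0.784)^3 gives M 0.0101, M+2 0.1097, M+4 0.3983, M+6 0.4819; the largest is M+6.
P(M+6) = C(3,3) × 0.216^0 × 0.784^3 = 1 × 1.0000 × 0.4818903 = 0.481890 (base)
P(M+4) = C(3,2) × 0.216^1 × 0.784^2 = 3 × 0.2160 × 0.614656 = 0.398297
Relative intensity = 0.398297 / 0.481890 × 100 = 82.7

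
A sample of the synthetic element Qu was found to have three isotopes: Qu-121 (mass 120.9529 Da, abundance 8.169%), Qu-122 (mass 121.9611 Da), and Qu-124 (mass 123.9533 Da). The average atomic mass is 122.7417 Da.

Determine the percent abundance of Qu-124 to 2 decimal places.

Let x and y be the fractions of Qu-122 and Qu-124. Then x + y = 1 − 0.08169 = 0.91831 and 121.9611x + 123.9533y = 122.7417 − 0.08169×120.9529 = 112.861057599.
Substituting: 121.9611x + 123.9533(0.91831 − x) = 112.861057599
(121.9611 − 123.9533)x = -0.966497324  ⇒  x = 0.48514, y = 0.43317
Qu-122: 48.51%, Qu-124: 43.32%.

43.32%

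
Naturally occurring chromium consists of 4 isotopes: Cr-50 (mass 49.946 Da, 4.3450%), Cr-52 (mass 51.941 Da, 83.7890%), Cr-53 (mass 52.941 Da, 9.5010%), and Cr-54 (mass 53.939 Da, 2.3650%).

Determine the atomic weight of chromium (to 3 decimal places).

51.997 Da

The abundance-weighted mean is 0.043450 × 49.946 + 0.837890 × 51.941 + 0.095010 × 52.941 + 0.023650 × 53.939
= 2.1702 + 43.5208 + 5.0299 + 1.2757 = 51.9966 Da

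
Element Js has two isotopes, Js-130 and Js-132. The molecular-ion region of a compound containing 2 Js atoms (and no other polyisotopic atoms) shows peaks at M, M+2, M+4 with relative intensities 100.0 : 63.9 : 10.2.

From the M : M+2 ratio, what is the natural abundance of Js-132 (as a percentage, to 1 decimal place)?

Let p = fractional abundance of Js-130. I(M+2)/I(M) = [C(2,1)·p^1·(1−p)] / p^2 = 2·(1−p)/p = 63.9/100.0 = 0.6390
(1−p)/p = 0.6390/2 = 0.3195  ⇒  p = 1/(1 + 0.3195) = 0.7579
Js-130: 75.8%, Js-132: 24.2%.

24.2%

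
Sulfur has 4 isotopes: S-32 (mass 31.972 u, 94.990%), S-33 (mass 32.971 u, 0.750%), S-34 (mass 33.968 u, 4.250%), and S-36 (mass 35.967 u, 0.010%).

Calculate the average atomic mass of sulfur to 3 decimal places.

32.065 u

Average mass = Σ (abundance × isotope mass) = 0.94990 × 31.972 + 0.00750 × 32.971 + 0.04250 × 33.968 + 0.00010 × 35.967
= 30.3702 + 0.2473 + 1.4436 + 0.0036 = 32.0647 u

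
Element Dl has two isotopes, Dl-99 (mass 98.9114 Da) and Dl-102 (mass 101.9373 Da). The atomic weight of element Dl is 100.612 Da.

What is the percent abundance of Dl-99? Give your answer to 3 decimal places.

Let x be the fractional abundance of Dl-99; then Dl-102 has abundance 1 − x.
98.9114·x + 101.9373·(1 − x) = 100.612
(98.9114 − 101.9373)·x = 100.612 − 101.9373
x = -1.3253 / -3.0259 = 0.43799 → 43.799% Dl-99, 56.201% Dl-102.

43.799%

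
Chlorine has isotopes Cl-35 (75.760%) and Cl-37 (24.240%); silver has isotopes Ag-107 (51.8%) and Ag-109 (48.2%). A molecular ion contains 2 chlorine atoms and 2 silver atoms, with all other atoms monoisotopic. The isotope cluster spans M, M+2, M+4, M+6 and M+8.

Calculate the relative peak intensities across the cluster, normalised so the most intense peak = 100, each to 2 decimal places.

Chlorine pattern (n=2): 0.57395776 : 0.36728448 : 0.05875776
Silver pattern (n=2): 0.268324 : 0.499352 : 0.232324
Convolve the two distributions (both contribute in 2-u steps):
  M: 0.57395776×0.268324 = 0.154007
  M+2: 0.57395776×0.499352 + 0.36728448×0.268324 = 0.385158
  M+4: 0.57395776×0.232324 + 0.36728448×0.499352 + 0.05875776×0.268324 = 0.332515
  M+6: 0.36728448×0.232324 + 0.05875776×0.499352 = 0.114670
  M+8: 0.05875776×0.232324 = 0.013651
Scale to base peak (0.385158) = 100: 39.99 : 100.00 : 86.33 : 29.77 : 3.54

39.99 : 100.00 : 86.33 : 29.77 : 3.54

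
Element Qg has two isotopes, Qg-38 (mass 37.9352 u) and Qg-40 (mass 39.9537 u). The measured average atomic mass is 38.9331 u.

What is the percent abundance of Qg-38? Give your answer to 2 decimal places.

Let x be the fractional abundance of Qg-38; then Qg-40 has abundance 1 − x.
37.9352·x + 39.9537·(1 − x) = 38.9331
(37.9352 − 39.9537)·x = 38.9331 − 39.9537
x = -1.0206 / -2.0185 = 0.50562 → 50.56% Qg-38, 49.44% Qg-40.

50.56%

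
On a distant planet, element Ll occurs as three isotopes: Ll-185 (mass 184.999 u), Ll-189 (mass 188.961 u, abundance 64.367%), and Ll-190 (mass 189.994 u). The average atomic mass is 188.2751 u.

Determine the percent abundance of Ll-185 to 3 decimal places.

21.101%

The remaining 35.633% is split between Ll-185 (fraction x) and Ll-190 (fraction 0.35633 − x).
Substituting: 184.999x + 189.994(0.35633 − x) = 66.64657313
(184.999 − 189.994)x = -1.05398889  ⇒  x = 0.21101, y = 0.14532
Ll-185: 21.101%, Ll-190: 14.532%.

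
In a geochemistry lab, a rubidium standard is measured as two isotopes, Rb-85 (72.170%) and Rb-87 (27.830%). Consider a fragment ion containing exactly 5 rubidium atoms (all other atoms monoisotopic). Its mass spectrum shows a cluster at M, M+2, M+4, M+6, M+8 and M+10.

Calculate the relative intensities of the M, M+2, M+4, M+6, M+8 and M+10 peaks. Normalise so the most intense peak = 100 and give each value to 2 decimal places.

51.86 : 100.00 : 77.12 : 29.74 : 5.73 : 0.44

Each Rb atom is independently Rb-85 (p = 0.72170) or Rb-87 (q = 0.27830); the cluster is the binomial expansion (p + q)^5.
P(M) = 0.72170^5 = 0.195787
P(M+2) = 5 × 0.72170^4 × 0.27830^1 = 0.377494
P(M+4) = 10 × 0.72170^3 × 0.27830^2 = 0.291136
P(M+6) = 10 × 0.72170^2 × 0.27830^3 = 0.112267
P(M+8) = 5 × 0.72170^1 × 0.27830^4 = 0.021646
P(M+10) = 0.27830^5 = 0.001669
The M+2 peak is largest (0.377494); scaling to 100 gives 51.86 : 100.00 : 77.12 : 29.74 : 5.73 : 0.44.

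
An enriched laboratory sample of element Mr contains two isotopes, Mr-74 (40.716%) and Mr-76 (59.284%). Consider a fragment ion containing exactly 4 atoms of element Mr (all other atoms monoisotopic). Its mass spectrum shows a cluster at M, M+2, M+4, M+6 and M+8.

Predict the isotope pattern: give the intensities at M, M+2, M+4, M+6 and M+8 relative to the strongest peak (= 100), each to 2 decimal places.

7.86 : 45.79 : 100.00 : 97.07 : 35.33

Each Mr atom is independently Mr-74 (p = 0.40716) or Mr-76 (q = 0.59284); the cluster is the binomial expansion (p + q)^4.
P(M) = 0.40716^4 = 0.027483
P(M+2) = 4 × 0.40716^3 × 0.59284^1 = 0.160064
P(M+4) = 6 × 0.40716^2 × 0.59284^2 = 0.349588
P(M+6) = 4 × 0.40716^1 × 0.59284^3 = 0.339342
P(M+8) = 0.59284^4 = 0.123524
The M+4 peak is largest (0.349588); scaling to 100 gives 7.86 : 45.79 : 100.00 : 97.07 : 35.33.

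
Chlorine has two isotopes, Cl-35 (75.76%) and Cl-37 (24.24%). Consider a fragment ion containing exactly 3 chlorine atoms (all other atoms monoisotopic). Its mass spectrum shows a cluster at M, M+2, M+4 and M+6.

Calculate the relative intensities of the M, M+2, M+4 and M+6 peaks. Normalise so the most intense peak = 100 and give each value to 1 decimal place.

Each Cl atom is independently Cl-35 (p = 0.7576) or Cl-37 (q = 0.2424); the cluster is the binomial expansion (p + q)^3.
P(M) = 0.7576^3 = 0.434830
P(M+2) = 3 × 0.7576^2 × 0.2424^1 = 0.417382
P(M+4) = 3 × 0.7576^1 × 0.2424^2 = 0.133545
P(M+6) = 0.2424^3 = 0.014243
The M peak is largest (0.434830); scaling to 100 gives 100.0 : 96.0 : 30.7 : 3.3.

100.0 : 96.0 : 30.7 : 3.3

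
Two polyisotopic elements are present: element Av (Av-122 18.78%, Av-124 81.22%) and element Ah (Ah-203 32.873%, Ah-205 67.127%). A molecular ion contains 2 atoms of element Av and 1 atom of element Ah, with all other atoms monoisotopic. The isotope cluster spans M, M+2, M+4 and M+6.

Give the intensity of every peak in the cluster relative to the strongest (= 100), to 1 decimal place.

2.6 : 28.0 : 95.2 : 100.0

Element Av pattern (n=2): 0.03526884 : 0.30506232 : 0.65966884
Element Ah pattern (n=1): 0.32873 : 0.67127
Convolve the two distributions (both contribute in 2-u steps):
  M: 0.03526884×0.32873 = 0.011594
  M+2: 0.03526884×0.67127 + 0.30506232×0.32873 = 0.123958
  M+4: 0.30506232×0.67127 + 0.65966884×0.32873 = 0.421632
  M+6: 0.65966884×0.67127 = 0.442816
Scale to base peak (0.442816) = 100: 2.6 : 28.0 : 95.2 : 100.0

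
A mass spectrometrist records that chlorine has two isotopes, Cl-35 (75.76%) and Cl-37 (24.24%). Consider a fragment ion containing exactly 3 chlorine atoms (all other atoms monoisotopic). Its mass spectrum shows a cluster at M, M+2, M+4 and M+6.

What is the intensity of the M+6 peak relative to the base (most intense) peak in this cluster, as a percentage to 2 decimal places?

3.28%

Binomial terms of (0.7576 + 0.2424)^3: M 0.4348, M+2 0.4174, M+4 0.1335, M+6 0.0142 → M is the base peak.
P(M) = C(3,0) × 0.7576^3 × 0.2424^0 = 1 × 0.4348304 × 1.0000 = 0.434830 (base)
P(M+6) = C(3,3) × 0.7576^0 × 0.2424^3 = 1 × 1.0000 × 0.01424288 = 0.014243
Relative intensity = 0.014243 / 0.434830 × 100 = 3.28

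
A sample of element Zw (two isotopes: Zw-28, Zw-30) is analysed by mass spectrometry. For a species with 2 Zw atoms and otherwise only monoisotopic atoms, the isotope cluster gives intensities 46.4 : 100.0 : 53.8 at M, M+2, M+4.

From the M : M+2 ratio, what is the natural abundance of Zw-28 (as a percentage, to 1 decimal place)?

48.1%

If p is the fraction of Zw that is Zw-28, then I(M+2)/I(M) = [C(2,1)·p^1·(1−p)] / p^2 = 2·(1−p)/p = 100.0/46.4 = 2.1552
(1−p)/p = 2.1552/2 = 1.0776  ⇒  p = 1/(1 + 1.0776) = 0.4813
Zw-28: 48.1%, Zw-30: 51.9%.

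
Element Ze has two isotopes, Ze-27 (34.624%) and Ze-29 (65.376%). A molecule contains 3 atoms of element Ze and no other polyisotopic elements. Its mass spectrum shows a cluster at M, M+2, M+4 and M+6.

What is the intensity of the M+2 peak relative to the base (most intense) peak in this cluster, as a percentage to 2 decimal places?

52.96%

(0.34624 + 0.65376)^3 gives M 0.0415, M+2 0.2351, M+4 0.4440, M+6 0.2794; the largest is M+4.
P(M+4) = C(3,2) × 0.34624^1 × 0.65376^2 = 3 × 0.34624 × 0.42740214 = 0.443951 (base)
P(M+2) = C(3,1) × 0.34624^2 × 0.65376^1 = 3 × 0.11988214 × 0.65376 = 0.235122
Relative intensity = 0.235122 / 0.443951 × 100 = 52.96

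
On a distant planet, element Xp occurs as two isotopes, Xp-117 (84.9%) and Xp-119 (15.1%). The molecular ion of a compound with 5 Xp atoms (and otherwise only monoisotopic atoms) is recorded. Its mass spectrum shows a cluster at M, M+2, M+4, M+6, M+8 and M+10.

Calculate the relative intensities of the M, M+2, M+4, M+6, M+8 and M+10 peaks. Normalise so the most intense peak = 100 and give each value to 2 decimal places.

100.00 : 88.93 : 31.63 : 5.63 : 0.50 : 0.02

The 5 Xp atoms are independent, so intensities follow the terms of (0.849 + 0.151)^5.
P(M) = 0.849^5 = 0.441101
P(M+2) = 5 × 0.849^4 × 0.151^1 = 0.392263
P(M+4) = 10 × 0.849^3 × 0.151^2 = 0.139533
P(M+6) = 10 × 0.849^2 × 0.151^3 = 0.024817
P(M+8) = 5 × 0.849^1 × 0.151^4 = 0.002207
P(M+10) = 0.151^5 = 0.000079
The M peak is largest (0.441101); scaling to 100 gives 100.00 : 88.93 : 31.63 : 5.63 : 0.50 : 0.02.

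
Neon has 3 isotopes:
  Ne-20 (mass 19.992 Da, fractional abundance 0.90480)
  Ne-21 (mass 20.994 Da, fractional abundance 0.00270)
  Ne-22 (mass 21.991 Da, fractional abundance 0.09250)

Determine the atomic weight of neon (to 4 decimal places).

The abundance-weighted mean is 0.90480 × 19.992 + 0.00270 × 20.994 + 0.09250 × 21.991
= 18.08876 + 0.05668 + 2.03417 = 20.17961 Da

20.1796 Da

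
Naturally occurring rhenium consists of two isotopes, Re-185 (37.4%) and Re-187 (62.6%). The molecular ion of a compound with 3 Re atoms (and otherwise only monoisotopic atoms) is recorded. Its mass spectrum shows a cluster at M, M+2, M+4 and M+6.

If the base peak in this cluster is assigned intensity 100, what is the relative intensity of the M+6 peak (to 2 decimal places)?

Term probabilities: M 0.0523, M+2 0.2627, M+4 0.4397, M+6 0.2453. Base peak = M+4.
P(M+4) = C(3,2) × 0.374^1 × 0.626^2 = 3 × 0.3740 × 0.391876 = 0.439685 (base)
P(M+6) = C(3,3) × 0.374^0 × 0.626^3 = 1 × 1.0000 × 0.24531438 = 0.245314
Relative intensity = 0.245314 / 0.439685 × 100 = 55.79

55.79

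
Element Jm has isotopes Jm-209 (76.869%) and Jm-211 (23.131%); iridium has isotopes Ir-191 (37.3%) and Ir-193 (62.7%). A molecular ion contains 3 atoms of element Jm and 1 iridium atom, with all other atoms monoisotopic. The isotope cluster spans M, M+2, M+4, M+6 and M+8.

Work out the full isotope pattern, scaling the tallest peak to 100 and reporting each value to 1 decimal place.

38.7 : 100.0 : 69.2 : 18.7 : 1.8

Element Jm pattern (n=3): 0.45420686 : 0.41003235 : 0.1233847 : 0.01237608
Iridium pattern (n=1): 0.3730 : 0.6270
Convolve the two distributions (both contribute in 2-u steps):
  M: 0.45420686×0.3730 = 0.169419
  M+2: 0.45420686×0.6270 + 0.41003235×0.3730 = 0.437730
  M+4: 0.41003235×0.6270 + 0.1233847×0.3730 = 0.303113
  M+6: 0.1233847×0.6270 + 0.01237608×0.3730 = 0.081978
  M+8: 0.01237608×0.6270 = 0.007760
Scale to base peak (0.437730) = 100: 38.7 : 100.0 : 69.2 : 18.7 : 1.8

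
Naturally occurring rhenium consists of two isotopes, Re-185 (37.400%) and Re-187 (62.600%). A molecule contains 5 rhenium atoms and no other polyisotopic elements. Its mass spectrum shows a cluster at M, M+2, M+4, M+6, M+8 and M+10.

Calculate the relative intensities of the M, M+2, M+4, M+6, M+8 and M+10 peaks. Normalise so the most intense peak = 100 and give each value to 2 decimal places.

The 5 Re atoms are independent, so intensities follow the terms of (0.37400 + 0.62600)^5.
P(M) = 0.37400^5 = 0.007317
P(M+2) = 5 × 0.37400^4 × 0.62600^1 = 0.061239
P(M+4) = 10 × 0.37400^3 × 0.62600^2 = 0.205005
P(M+6) = 10 × 0.37400^2 × 0.62600^3 = 0.343136
P(M+8) = 5 × 0.37400^1 × 0.62600^4 = 0.287170
P(M+10) = 0.62600^5 = 0.096133
The M+6 peak is largest (0.343136); scaling to 100 gives 2.13 : 17.85 : 59.74 : 100.00 : 83.69 : 28.02.

2.13 : 17.85 : 59.74 : 100.00 : 83.69 : 28.02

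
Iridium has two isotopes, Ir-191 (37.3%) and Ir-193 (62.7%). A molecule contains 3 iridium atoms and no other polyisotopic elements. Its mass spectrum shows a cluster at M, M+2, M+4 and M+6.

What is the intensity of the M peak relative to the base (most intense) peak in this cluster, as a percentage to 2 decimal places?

(0.373 + 0.627)^3 gives M 0.0519, M+2 0.2617, M+4 0.4399, M+6 0.2465; the largest is M+4.
P(M+4) = C(3,2) × 0.373^1 × 0.627^2 = 3 × 0.3730 × 0.393129 = 0.439911 (base)
P(M) = C(3,0) × 0.373^3 × 0.627^0 = 1 × 0.05189512 × 1.0000 = 0.051895
Relative intensity = 0.051895 / 0.439911 × 100 = 11.80

11.80%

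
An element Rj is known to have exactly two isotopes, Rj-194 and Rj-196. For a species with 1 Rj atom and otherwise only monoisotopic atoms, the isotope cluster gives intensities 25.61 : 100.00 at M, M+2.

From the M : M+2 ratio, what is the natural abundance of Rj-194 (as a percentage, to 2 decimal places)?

Write p for the Rj-194 fraction. I(M+2)/I(M) = [C(1,1)·p^0·(1−p)] / p^1 = 1·(1−p)/p = 100.00/25.61 = 3.9047
(1−p)/p = 3.9047/1 = 3.9047  ⇒  p = 1/(1 + 3.9047) = 0.2039
Rj-194: 20.39%, Rj-196: 79.61%.

20.39%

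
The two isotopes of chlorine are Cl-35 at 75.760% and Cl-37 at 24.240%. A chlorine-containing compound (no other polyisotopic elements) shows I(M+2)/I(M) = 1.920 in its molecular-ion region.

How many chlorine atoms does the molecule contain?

For n independent Cl atoms, I(M+2)/I(M) = n · (abundance Cl-37) / (abundance Cl-35) = n · 0.24240/0.75760.
n = 1.920 × 0.75760/0.24240 = 6.00 ≈ 6

6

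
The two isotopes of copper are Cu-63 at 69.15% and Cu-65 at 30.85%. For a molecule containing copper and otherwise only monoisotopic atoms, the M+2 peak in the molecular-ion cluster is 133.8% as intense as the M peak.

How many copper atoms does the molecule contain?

3

The M+2/M ratio from n Cu atoms is n · q/p = n · 0.3085/0.6915.
n = 1.338 × 0.6915/0.3085 = 3.00 ≈ 3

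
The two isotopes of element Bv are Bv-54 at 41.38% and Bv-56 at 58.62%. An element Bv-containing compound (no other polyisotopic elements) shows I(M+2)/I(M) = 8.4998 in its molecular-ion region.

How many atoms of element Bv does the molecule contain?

6

The M+2/M ratio from n Bv atoms is n · q/p = n · 0.5862/0.4138.
n = 8.4998 × 0.4138/0.5862 = 6.00 ≈ 6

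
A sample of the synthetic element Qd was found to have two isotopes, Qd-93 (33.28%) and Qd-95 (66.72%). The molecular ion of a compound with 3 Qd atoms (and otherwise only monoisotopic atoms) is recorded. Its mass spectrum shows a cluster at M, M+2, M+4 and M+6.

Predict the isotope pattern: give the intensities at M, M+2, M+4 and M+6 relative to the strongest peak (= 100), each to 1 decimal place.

Expanding (0.3328 + 0.6672)^3:
P(M) = 0.3328^3 = 0.036860
P(M+2) = 3 × 0.3328^2 × 0.6672^1 = 0.221689
P(M+4) = 3 × 0.3328^1 × 0.6672^2 = 0.444444
P(M+6) = 0.6672^3 = 0.297008
The M+4 peak is largest (0.444444); scaling to 100 gives 8.3 : 49.9 : 100.0 : 66.8.

8.3 : 49.9 : 100.0 : 66.8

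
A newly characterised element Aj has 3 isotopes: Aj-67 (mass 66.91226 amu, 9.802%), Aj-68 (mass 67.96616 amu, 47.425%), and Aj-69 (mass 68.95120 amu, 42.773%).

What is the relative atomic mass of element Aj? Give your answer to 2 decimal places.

Weight each isotope mass by its fractional abundance: 0.09802 × 66.91226 + 0.47425 × 67.96616 + 0.42773 × 68.95120
= 6.558740 + 32.232951 + 29.492497 = 68.284188 amu

68.28 amu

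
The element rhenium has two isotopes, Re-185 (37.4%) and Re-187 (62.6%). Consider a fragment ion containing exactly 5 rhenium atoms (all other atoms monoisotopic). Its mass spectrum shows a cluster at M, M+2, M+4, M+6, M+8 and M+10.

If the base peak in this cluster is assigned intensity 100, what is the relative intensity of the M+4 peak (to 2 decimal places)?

(0.374 + 0.626)^5 gives M 0.0073, M+2 0.0612, M+4 0.2050, M+6 0.3431, M+8 0.2872, M+10 0.0961; the largest is M+6.
P(M+6) = C(5,3) × 0.374^2 × 0.626^3 = 10 × 0.139876 × 0.24531438 = 0.343136 (base)
P(M+4) = C(5,2) × 0.374^3 × 0.626^2 = 10 × 0.05231362 × 0.391876 = 0.205005
Relative intensity = 0.205005 / 0.343136 × 100 = 59.74

59.74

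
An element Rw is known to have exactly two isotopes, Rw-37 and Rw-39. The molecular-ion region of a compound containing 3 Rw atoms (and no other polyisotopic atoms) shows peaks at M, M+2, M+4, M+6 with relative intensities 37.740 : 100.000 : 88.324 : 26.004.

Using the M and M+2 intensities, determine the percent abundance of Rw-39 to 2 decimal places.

46.90%

If p is the fraction of Rw that is Rw-37, then I(M+2)/I(M) = [C(3,1)·p^2·(1−p)] / p^3 = 3·(1−p)/p = 100.000/37.740 = 2.6497
(1−p)/p = 2.6497/3 = 0.8832  ⇒  p = 1/(1 + 0.8832) = 0.5310
Rw-37: 53.10%, Rw-39: 46.90%.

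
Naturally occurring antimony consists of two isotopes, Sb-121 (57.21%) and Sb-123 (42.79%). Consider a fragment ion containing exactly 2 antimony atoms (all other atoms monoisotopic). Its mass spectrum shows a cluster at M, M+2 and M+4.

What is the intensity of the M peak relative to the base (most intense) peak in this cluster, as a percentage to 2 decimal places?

66.85%

Term probabilities: M 0.3273, M+2 0.4896, M+4 0.1831. Base peak = M+2.
P(M+2) = C(2,1) × 0.5721^1 × 0.4279^1 = 2 × 0.5721 × 0.4279 = 0.489603 (base)
P(M) = C(2,0) × 0.5721^2 × 0.4279^0 = 1 × 0.32729841 × 1.0000 = 0.327298
Relative intensity = 0.327298 / 0.489603 × 100 = 66.85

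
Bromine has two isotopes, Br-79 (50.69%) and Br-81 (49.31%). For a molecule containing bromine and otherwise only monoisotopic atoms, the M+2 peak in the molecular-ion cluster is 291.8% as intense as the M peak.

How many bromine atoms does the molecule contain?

For n independent Br atoms, I(M+2)/I(M) = n · (abundance Br-81) / (abundance Br-79) = n · 0.4931/0.5069.
n = 2.918 × 0.5069/0.4931 = 3.00 ≈ 3

3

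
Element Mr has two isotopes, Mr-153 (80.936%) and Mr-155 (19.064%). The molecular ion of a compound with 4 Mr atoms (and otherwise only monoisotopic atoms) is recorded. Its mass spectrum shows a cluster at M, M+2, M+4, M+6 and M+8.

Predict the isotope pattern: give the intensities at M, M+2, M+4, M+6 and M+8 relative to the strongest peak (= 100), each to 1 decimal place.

100.0 : 94.2 : 33.3 : 5.2 : 0.3

Each Mr atom is independently Mr-153 (p = 0.80936) or Mr-155 (q = 0.19064); the cluster is the binomial expansion (p + q)^4.
P(M) = 0.80936^4 = 0.429108
P(M+2) = 4 × 0.80936^3 × 0.19064^1 = 0.404296
P(M+4) = 6 × 0.80936^2 × 0.19064^2 = 0.142844
P(M+6) = 4 × 0.80936^1 × 0.19064^3 = 0.022431
P(M+8) = 0.19064^4 = 0.001321
The M peak is largest (0.429108); scaling to 100 gives 100.0 : 94.2 : 33.3 : 5.2 : 0.3.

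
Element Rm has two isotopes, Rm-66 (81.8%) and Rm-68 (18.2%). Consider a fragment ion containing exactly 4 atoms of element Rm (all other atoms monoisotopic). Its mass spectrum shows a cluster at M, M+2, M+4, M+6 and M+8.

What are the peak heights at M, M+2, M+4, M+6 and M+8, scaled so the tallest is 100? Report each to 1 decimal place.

100.0 : 89.0 : 29.7 : 4.4 : 0.2

Each Rm atom is independently Rm-66 (p = 0.818) or Rm-68 (q = 0.182); the cluster is the binomial expansion (p + q)^4.
P(M) = 0.818^4 = 0.447727
P(M+2) = 4 × 0.818^3 × 0.182^1 = 0.398466
P(M+4) = 6 × 0.818^2 × 0.182^2 = 0.132984
P(M+6) = 4 × 0.818^1 × 0.182^3 = 0.019725
P(M+8) = 0.182^4 = 0.001097
The M peak is largest (0.447727); scaling to 100 gives 100.0 : 89.0 : 29.7 : 4.4 : 0.2.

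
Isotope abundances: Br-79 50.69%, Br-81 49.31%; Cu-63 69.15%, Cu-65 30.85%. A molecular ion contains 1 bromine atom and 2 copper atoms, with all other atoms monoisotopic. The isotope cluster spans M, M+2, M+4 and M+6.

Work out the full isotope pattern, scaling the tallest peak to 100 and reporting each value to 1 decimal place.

Bromine pattern (n=1): 0.5069 : 0.4931
Copper pattern (n=2): 0.47817225 : 0.4266555 : 0.09517225
Convolve the two distributions (both contribute in 2-u steps):
  M: 0.5069×0.47817225 = 0.242386
  M+2: 0.5069×0.4266555 + 0.4931×0.47817225 = 0.452058
  M+4: 0.5069×0.09517225 + 0.4931×0.4266555 = 0.258627
  M+6: 0.4931×0.09517225 = 0.046929
Scale to base peak (0.452058) = 100: 53.6 : 100.0 : 57.2 : 10.4

53.6 : 100.0 : 57.2 : 10.4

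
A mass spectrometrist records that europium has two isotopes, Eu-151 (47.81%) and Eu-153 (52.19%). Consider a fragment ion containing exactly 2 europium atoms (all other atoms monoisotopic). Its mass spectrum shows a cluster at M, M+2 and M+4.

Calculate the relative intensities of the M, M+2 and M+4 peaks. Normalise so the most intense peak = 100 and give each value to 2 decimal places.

45.80 : 100.00 : 54.58

The 2 Eu atoms are independent, so intensities follow the terms of (0.4781 + 0.5219)^2.
P(M) = 0.4781^2 = 0.228580
P(M+2) = 2 × 0.4781^1 × 0.5219^1 = 0.499041
P(M+4) = 0.5219^2 = 0.272380
The M+2 peak is largest (0.499041); scaling to 100 gives 45.80 : 100.00 : 54.58.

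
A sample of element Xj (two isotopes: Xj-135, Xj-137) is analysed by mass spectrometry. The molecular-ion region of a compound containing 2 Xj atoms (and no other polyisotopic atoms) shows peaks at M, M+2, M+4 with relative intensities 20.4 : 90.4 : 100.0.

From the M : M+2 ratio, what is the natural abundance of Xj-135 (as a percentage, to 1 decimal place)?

Let p = fractional abundance of Xj-135. I(M+2)/I(M) = [C(2,1)·p^1·(1−p)] / p^2 = 2·(1−p)/p = 90.4/20.4 = 4.4314
(1−p)/p = 4.4314/2 = 2.2157  ⇒  p = 1/(1 + 2.2157) = 0.3110
Xj-135: 31.1%, Xj-137: 68.9%.

31.1%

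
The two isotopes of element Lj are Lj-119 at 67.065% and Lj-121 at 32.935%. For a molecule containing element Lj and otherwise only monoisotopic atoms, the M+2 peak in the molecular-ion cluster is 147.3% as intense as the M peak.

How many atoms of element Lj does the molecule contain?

For n independent Lj atoms, I(M+2)/I(M) = n · (abundance Lj-121) / (abundance Lj-119) = n · 0.32935/0.67065.
n = 1.473 × 0.67065/0.32935 = 3.00 ≈ 3

3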